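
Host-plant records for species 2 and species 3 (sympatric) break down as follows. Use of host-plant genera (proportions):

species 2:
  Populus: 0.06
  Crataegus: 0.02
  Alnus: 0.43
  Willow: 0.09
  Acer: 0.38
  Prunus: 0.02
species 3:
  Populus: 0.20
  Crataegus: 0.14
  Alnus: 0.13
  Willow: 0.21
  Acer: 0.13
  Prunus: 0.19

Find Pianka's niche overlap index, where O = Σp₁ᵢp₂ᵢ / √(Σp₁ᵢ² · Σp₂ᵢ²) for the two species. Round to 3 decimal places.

Σ p₁ᵢp₂ᵢ = 0.0120 + 0.0028 + 0.0559 + 0.0189 + 0.0494 + 0.0038 = 0.1428
Σp_1ᵢ² = 0.06² + 0.02² + 0.43² + 0.09² + 0.38² + 0.02² = 0.0036 + 0.0004 + 0.1849 + 0.0081 + 0.1444 + 0.0004 = 0.3418
Σp_2ᵢ² = 0.20² + 0.14² + 0.13² + 0.21² + 0.13² + 0.19² = 0.0400 + 0.0196 + 0.0169 + 0.0441 + 0.0169 + 0.0361 = 0.1736
O = 0.1428 / √(0.3418 × 0.1736) = 0.1428 / 0.243591 = 0.58623

0.586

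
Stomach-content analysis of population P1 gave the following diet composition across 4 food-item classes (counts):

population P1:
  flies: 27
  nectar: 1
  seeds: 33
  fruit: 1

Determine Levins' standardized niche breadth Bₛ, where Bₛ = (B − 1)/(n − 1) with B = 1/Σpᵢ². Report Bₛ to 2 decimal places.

0.37

Proportions for population P1 (n=62): 27/62=0.4355, 1/62=0.0161, 33/62=0.5323, 1/62=0.0161
Σpᵢ² = 0.4355² + 0.0161² + 0.5323² + 0.0161² = 0.189660 + 0.000259 + 0.283343 + 0.000259 = 0.473521
B = 1 / 0.473521 = 2.1118
Bₛ = (B − 1)/(n − 1) = (2.1118 − 1)/(4 − 1) = 1.1118/3 = 0.3706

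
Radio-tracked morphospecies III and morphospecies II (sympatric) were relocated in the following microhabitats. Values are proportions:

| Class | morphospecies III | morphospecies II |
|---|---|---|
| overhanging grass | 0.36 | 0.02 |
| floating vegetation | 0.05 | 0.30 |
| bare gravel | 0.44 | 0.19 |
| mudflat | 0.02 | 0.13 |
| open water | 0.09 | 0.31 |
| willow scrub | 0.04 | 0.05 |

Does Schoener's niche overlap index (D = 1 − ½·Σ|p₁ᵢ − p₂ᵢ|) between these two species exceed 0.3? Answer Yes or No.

Σ|p₁ᵢ − p₂ᵢ| = 0.34 + 0.25 + 0.25 + 0.11 + 0.22 + 0.01 = 1.18
D = 1 − ½ × 1.18 = 1 − 0.590 = 0.4100
D = 0.4100 > 0.3 → Yes.

Yes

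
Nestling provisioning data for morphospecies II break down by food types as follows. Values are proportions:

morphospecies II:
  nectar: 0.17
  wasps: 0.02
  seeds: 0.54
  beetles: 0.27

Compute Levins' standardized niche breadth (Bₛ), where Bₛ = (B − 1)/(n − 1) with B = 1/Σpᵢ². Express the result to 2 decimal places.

0.51

Σpᵢ² = 0.17² + 0.02² + 0.54² + 0.27² = 0.0289 + 0.0004 + 0.2916 + 0.0729 = 0.3938
B = 1 / 0.3938 = 2.5394
Bₛ = (B − 1)/(n − 1) = (2.5394 − 1)/(4 − 1) = 1.5394/3 = 0.5131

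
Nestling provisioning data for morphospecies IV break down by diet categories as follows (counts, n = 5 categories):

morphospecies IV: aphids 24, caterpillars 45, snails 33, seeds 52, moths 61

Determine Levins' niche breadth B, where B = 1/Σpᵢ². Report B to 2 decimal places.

4.57

Proportions for morphospecies IV (n=215): 24/215=0.1116, 45/215=0.2093, 33/215=0.1535, 52/215=0.2419, 61/215=0.2837
Σpᵢ² = 0.1116² + 0.2093² + 0.1535² + 0.2419² + 0.2837² = 0.012455 + 0.043806 + 0.023562 + 0.058516 + 0.080486 = 0.218825
B = 1 / 0.218825 = 4.5699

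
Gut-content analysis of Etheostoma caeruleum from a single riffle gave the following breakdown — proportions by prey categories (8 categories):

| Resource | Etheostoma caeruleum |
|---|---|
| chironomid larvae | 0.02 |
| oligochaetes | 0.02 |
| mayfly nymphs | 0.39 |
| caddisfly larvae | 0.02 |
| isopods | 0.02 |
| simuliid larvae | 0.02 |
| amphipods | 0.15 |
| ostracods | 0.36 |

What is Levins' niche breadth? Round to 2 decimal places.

Σpᵢ² = 0.02² + 0.02² + 0.39² + 0.02² + 0.02² + 0.02² + 0.15² + 0.36² = 0.0004 + 0.0004 + 0.1521 + 0.0004 + 0.0004 + 0.0004 + 0.0225 + 0.1296 = 0.3062
B = 1 / 0.3062 = 3.2658

3.27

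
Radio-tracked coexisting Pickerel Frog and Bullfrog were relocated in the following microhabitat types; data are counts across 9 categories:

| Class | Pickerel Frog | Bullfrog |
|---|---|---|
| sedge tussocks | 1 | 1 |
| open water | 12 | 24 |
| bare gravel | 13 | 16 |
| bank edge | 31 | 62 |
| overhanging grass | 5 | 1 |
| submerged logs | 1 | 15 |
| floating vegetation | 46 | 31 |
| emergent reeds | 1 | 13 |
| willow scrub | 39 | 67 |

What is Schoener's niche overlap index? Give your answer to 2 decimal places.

0.78

Proportions for Pickerel Frog (n=149): 1/149=0.0067, 12/149=0.0805, 13/149=0.0872, 31/149=0.2081, 5/149=0.0336, 1/149=0.0067, 46/149=0.3087, 1/149=0.0067, 39/149=0.2617
Proportions for Bullfrog (n=230): 1/230=0.0043, 24/230=0.1043, 16/230=0.0696, 62/230=0.2696, 1/230=0.0043, 15/230=0.0652, 31/230=0.1348, 13/230=0.0565, 67/230=0.2913
Σ|p₁ᵢ − p₂ᵢ| = 0.0024 + 0.0238 + 0.0176 + 0.0615 + 0.0293 + 0.0585 + 0.1739 + 0.0498 + 0.0296 = 0.4464
D = 1 − ½ × 0.4464 = 1 − 0.22320 = 0.77680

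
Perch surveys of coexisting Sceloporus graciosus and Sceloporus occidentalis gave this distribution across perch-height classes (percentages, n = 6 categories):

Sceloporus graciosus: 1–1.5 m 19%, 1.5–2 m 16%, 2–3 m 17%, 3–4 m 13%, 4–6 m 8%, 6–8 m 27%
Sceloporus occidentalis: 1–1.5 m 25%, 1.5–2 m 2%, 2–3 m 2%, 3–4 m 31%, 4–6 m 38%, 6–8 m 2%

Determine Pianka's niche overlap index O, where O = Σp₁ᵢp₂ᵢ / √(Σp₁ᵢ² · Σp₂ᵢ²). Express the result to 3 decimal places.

0.546

Convert percentages to proportions (divide by 100).
Σ p₁ᵢp₂ᵢ = 0.0475 + 0.0032 + 0.0034 + 0.0403 + 0.0304 + 0.0054 = 0.1302
Σp_1ᵢ² = 0.19² + 0.16² + 0.17² + 0.13² + 0.08² + 0.27² = 0.0361 + 0.0256 + 0.0289 + 0.0169 + 0.0064 + 0.0729 = 0.1868
Σp_2ᵢ² = 0.25² + 0.02² + 0.02² + 0.31² + 0.38² + 0.02² = 0.0625 + 0.0004 + 0.0004 + 0.0961 + 0.1444 + 0.0004 = 0.3042
O = 0.1302 / √(0.1868 × 0.3042) = 0.1302 / 0.238379 = 0.54619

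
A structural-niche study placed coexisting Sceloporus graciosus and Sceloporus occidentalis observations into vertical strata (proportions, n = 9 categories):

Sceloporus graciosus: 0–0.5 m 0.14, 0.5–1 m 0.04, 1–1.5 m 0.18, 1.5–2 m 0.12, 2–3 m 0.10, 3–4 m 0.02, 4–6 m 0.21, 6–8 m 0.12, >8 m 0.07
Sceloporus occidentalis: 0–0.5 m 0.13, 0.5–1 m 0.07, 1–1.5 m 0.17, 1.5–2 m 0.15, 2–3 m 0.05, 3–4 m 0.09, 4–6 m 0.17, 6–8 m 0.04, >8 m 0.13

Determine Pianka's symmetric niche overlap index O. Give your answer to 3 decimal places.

0.924

Σ p₁ᵢp₂ᵢ = 0.0182 + 0.0028 + 0.0306 + 0.0180 + 0.0050 + 0.0018 + 0.0357 + 0.0048 + 0.0091 = 0.1260
Σp_1ᵢ² = 0.14² + 0.04² + 0.18² + 0.12² + 0.10² + 0.02² + 0.21² + 0.12² + 0.07² = 0.0196 + 0.0016 + 0.0324 + 0.0144 + 0.0100 + 0.0004 + 0.0441 + 0.0144 + 0.0049 = 0.1418
Σp_2ᵢ² = 0.13² + 0.07² + 0.17² + 0.15² + 0.05² + 0.09² + 0.17² + 0.04² + 0.13² = 0.0169 + 0.0049 + 0.0289 + 0.0225 + 0.0025 + 0.0081 + 0.0289 + 0.0016 + 0.0169 = 0.1312
O = 0.1260 / √(0.1418 × 0.1312) = 0.1260 / 0.136397 = 0.92377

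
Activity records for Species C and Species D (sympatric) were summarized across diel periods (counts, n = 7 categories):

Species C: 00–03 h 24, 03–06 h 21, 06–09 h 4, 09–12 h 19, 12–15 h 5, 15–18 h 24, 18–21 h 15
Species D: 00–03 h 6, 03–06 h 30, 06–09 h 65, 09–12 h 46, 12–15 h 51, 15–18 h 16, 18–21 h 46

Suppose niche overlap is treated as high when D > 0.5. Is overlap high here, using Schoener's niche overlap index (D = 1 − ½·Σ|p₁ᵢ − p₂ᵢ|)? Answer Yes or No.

Proportions for Species C (n=112): 24/112=0.2143, 21/112=0.1875, 4/112=0.0357, 19/112=0.1696, 5/112=0.0446, 24/112=0.2143, 15/112=0.1339
Proportions for Species D (n=260): 6/260=0.0231, 30/260=0.1154, 65/260=0.2500, 46/260=0.1769, 51/260=0.1962, 16/260=0.0615, 46/260=0.1769
Σ|p₁ᵢ − p₂ᵢ| = 0.1912 + 0.0721 + 0.2143 + 0.0073 + 0.1516 + 0.1528 + 0.0430 = 0.8323
D = 1 − ½ × 0.8323 = 1 − 0.41615 = 0.58385
D = 0.58385 > 0.5 → Yes.

Yes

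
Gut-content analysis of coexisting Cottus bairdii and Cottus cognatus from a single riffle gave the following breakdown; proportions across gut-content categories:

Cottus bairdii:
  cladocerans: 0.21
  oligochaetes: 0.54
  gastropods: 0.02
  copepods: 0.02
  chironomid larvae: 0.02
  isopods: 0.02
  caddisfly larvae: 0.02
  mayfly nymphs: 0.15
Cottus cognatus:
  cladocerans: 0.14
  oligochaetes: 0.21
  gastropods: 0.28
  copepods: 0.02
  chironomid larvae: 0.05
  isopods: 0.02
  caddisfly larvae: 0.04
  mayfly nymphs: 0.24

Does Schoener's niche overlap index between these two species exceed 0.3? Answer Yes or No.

Yes

Σ|p₁ᵢ − p₂ᵢ| = 0.07 + 0.33 + 0.26 + 0.00 + 0.03 + 0.00 + 0.02 + 0.09 = 0.80
D = 1 − ½ × 0.80 = 1 − 0.400 = 0.6000
D = 0.6000 > 0.3 → Yes.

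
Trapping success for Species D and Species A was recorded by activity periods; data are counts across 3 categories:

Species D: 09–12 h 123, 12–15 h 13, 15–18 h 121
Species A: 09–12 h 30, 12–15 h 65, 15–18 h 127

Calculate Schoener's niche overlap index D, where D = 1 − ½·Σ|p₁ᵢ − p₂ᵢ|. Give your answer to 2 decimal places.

0.66

Proportions for Species D (n=257): 123/257=0.4786, 13/257=0.0506, 121/257=0.4708
Proportions for Species A (n=222): 30/222=0.1351, 65/222=0.2928, 127/222=0.5721
Σ|p₁ᵢ − p₂ᵢ| = 0.3435 + 0.2422 + 0.1013 = 0.6870
D = 1 − ½ × 0.6870 = 1 − 0.34350 = 0.65650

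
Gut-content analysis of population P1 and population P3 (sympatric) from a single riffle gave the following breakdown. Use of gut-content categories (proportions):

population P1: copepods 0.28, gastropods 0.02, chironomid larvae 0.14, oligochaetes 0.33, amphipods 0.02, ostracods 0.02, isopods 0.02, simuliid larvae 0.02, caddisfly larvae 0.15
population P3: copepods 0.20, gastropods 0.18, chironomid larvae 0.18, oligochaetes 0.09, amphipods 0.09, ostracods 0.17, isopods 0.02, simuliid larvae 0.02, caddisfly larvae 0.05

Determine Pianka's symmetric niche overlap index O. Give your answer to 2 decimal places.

Σ p₁ᵢp₂ᵢ = 0.0560 + 0.0036 + 0.0252 + 0.0297 + 0.0018 + 0.0034 + 0.0004 + 0.0004 + 0.0075 = 0.1280
Σp_1ᵢ² = 0.28² + 0.02² + 0.14² + 0.33² + 0.02² + 0.02² + 0.02² + 0.02² + 0.15² = 0.0784 + 0.0004 + 0.0196 + 0.1089 + 0.0004 + 0.0004 + 0.0004 + 0.0004 + 0.0225 = 0.2314
Σp_2ᵢ² = 0.20² + 0.18² + 0.18² + 0.09² + 0.09² + 0.17² + 0.02² + 0.02² + 0.05² = 0.0400 + 0.0324 + 0.0324 + 0.0081 + 0.0081 + 0.0289 + 0.0004 + 0.0004 + 0.0025 = 0.1532
O = 0.1280 / √(0.2314 × 0.1532) = 0.1280 / 0.18828 = 0.6798

0.68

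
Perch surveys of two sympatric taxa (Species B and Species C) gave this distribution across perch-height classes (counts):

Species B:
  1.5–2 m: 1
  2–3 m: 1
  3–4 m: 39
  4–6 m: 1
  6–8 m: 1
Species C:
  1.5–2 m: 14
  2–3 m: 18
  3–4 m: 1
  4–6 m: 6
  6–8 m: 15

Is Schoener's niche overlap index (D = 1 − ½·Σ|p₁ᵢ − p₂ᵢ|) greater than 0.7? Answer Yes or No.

No

Proportions for Species B (n=43): 1/43=0.0233, 1/43=0.0233, 39/43=0.9070, 1/43=0.0233, 1/43=0.0233
Proportions for Species C (n=54): 14/54=0.2593, 18/54=0.3333, 1/54=0.0185, 6/54=0.1111, 15/54=0.2778
Σ|p₁ᵢ − p₂ᵢ| = 0.2360 + 0.3100 + 0.8885 + 0.0878 + 0.2545 = 1.7768
D = 1 − ½ × 1.7768 = 1 − 0.88840 = 0.11160
D = 0.11160 < 0.7 → No.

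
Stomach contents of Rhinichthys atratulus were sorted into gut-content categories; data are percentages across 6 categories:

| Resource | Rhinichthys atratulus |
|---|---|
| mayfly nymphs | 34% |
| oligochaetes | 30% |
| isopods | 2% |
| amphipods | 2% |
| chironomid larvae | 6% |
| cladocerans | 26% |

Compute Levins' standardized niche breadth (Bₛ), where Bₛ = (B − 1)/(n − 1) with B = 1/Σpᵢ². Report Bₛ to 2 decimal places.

0.52

Convert percentages to proportions (divide by 100).
Σpᵢ² = 0.34² + 0.30² + 0.02² + 0.02² + 0.06² + 0.26² = 0.1156 + 0.0900 + 0.0004 + 0.0004 + 0.0036 + 0.0676 = 0.2776
B = 1 / 0.2776 = 3.6023
Bₛ = (B − 1)/(n − 1) = (3.6023 − 1)/(6 − 1) = 2.6023/5 = 0.5205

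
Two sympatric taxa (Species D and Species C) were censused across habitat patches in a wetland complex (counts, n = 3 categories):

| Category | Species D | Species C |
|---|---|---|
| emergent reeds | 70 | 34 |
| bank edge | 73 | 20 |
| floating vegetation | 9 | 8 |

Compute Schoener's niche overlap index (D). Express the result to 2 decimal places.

0.84

Proportions for Species D (n=152): 70/152=0.4605, 73/152=0.4803, 9/152=0.0592
Proportions for Species C (n=62): 34/62=0.5484, 20/62=0.3226, 8/62=0.1290
Σ|p₁ᵢ − p₂ᵢ| = 0.0879 + 0.1577 + 0.0698 = 0.3154
D = 1 − ½ × 0.3154 = 1 − 0.15770 = 0.84230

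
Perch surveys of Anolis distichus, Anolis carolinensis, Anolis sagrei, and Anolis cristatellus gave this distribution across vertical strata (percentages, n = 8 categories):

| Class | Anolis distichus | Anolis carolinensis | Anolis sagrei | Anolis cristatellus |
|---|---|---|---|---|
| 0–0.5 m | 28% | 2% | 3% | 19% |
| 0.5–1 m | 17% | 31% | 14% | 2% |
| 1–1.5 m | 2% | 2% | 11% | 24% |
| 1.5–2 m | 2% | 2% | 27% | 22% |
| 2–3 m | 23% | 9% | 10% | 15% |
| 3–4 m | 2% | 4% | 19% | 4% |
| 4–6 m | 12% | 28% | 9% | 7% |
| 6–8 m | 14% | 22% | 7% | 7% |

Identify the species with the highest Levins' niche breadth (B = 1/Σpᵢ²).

Anolis sagrei

Convert percentages to proportions (divide by 100).
Σp_distᵢ² = 0.28² + 0.17² + 0.02² + 0.02² + 0.23² + 0.02² + 0.12² + 0.14² = 0.0784 + 0.0289 + 0.0004 + 0.0004 + 0.0529 + 0.0004 + 0.0144 + 0.0196 = 0.1954
B_dist = 1 / 0.1954 = 5.1177
Σp_caroᵢ² = 0.02² + 0.31² + 0.02² + 0.02² + 0.09² + 0.04² + 0.28² + 0.22² = 0.0004 + 0.0961 + 0.0004 + 0.0004 + 0.0081 + 0.0016 + 0.0784 + 0.0484 = 0.2338
B_caro = 1 / 0.2338 = 4.2772
Σp_sagrᵢ² = 0.03² + 0.14² + 0.11² + 0.27² + 0.10² + 0.19² + 0.09² + 0.07² = 0.0009 + 0.0196 + 0.0121 + 0.0729 + 0.0100 + 0.0361 + 0.0081 + 0.0049 = 0.1646
B_sagr = 1 / 0.1646 = 6.0753
Σp_crisᵢ² = 0.19² + 0.02² + 0.24² + 0.22² + 0.15² + 0.04² + 0.07² + 0.07² = 0.0361 + 0.0004 + 0.0576 + 0.0484 + 0.0225 + 0.0016 + 0.0049 + 0.0049 = 0.1764
B_cris = 1 / 0.1764 = 5.6689
Highest B → broadest niche (most generalist): Anolis sagrei (B = 6.08).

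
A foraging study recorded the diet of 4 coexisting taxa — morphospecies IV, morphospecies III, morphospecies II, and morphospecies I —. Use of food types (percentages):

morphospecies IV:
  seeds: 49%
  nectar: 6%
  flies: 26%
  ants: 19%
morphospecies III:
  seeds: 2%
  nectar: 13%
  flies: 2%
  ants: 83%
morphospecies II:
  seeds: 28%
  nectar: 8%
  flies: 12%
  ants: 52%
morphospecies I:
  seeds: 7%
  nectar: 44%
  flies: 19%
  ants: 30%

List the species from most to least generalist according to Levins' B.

morphospecies I > morphospecies IV > morphospecies II > morphospecies III

Convert percentages to proportions (divide by 100).
Σp_IVᵢ² = 0.49² + 0.06² + 0.26² + 0.19² = 0.2401 + 0.0036 + 0.0676 + 0.0361 = 0.3474
B_IV = 1 / 0.3474 = 2.8785
Σp_IIIᵢ² = 0.02² + 0.13² + 0.02² + 0.83² = 0.0004 + 0.0169 + 0.0004 + 0.6889 = 0.7066
B_III = 1 / 0.7066 = 1.4152
Σp_IIᵢ² = 0.28² + 0.08² + 0.12² + 0.52² = 0.0784 + 0.0064 + 0.0144 + 0.2704 = 0.3696
B_II = 1 / 0.3696 = 2.7056
Σp_Iᵢ² = 0.07² + 0.44² + 0.19² + 0.30² = 0.0049 + 0.1936 + 0.0361 + 0.0900 = 0.3246
B_I = 1 / 0.3246 = 3.0807
Ranking by B (broadest → narrowest): morphospecies I (3.08) > morphospecies IV (2.88) > morphospecies II (2.71) > morphospecies III (1.42)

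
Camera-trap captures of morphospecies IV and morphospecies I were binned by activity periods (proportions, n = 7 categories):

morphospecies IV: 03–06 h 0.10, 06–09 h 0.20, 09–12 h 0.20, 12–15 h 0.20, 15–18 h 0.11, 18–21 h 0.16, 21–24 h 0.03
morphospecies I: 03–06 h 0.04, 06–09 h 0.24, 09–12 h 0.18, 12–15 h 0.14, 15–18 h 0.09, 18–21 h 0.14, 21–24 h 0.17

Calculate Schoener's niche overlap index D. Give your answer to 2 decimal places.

Σ|p₁ᵢ − p₂ᵢ| = 0.06 + 0.04 + 0.02 + 0.06 + 0.02 + 0.02 + 0.14 = 0.36
D = 1 − ½ × 0.36 = 1 − 0.180 = 0.8200

0.82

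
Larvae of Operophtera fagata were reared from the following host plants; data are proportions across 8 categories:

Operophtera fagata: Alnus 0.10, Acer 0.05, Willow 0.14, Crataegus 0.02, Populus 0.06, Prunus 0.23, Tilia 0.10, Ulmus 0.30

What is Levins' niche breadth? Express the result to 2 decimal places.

5.29

Σpᵢ² = 0.10² + 0.05² + 0.14² + 0.02² + 0.06² + 0.23² + 0.10² + 0.30² = 0.0100 + 0.0025 + 0.0196 + 0.0004 + 0.0036 + 0.0529 + 0.0100 + 0.0900 = 0.1890
B = 1 / 0.1890 = 5.2910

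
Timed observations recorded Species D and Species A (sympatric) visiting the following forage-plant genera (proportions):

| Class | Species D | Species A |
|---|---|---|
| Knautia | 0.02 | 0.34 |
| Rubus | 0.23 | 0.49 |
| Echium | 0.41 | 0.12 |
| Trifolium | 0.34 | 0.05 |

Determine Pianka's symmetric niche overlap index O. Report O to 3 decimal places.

Σ p₁ᵢp₂ᵢ = 0.0068 + 0.1127 + 0.0492 + 0.0170 = 0.1857
Σp_1ᵢ² = 0.02² + 0.23² + 0.41² + 0.34² = 0.0004 + 0.0529 + 0.1681 + 0.1156 = 0.3370
Σp_2ᵢ² = 0.34² + 0.49² + 0.12² + 0.05² = 0.1156 + 0.2401 + 0.0144 + 0.0025 = 0.3726
O = 0.1857 / √(0.3370 × 0.3726) = 0.1857 / 0.354353 = 0.52405

0.524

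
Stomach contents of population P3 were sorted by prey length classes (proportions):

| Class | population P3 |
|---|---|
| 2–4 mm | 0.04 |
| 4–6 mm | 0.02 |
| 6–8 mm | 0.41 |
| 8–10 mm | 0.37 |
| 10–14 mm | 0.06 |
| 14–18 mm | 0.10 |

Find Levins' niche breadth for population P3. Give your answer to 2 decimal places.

3.12

Σpᵢ² = 0.04² + 0.02² + 0.41² + 0.37² + 0.06² + 0.10² = 0.0016 + 0.0004 + 0.1681 + 0.1369 + 0.0036 + 0.0100 = 0.3206
B = 1 / 0.3206 = 3.1192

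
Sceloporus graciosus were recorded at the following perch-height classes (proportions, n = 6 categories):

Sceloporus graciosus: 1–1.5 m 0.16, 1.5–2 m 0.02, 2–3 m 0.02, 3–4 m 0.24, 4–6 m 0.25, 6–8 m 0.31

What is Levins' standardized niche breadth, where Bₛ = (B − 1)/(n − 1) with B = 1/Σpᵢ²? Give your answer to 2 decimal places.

0.62

Σpᵢ² = 0.16² + 0.02² + 0.02² + 0.24² + 0.25² + 0.31² = 0.0256 + 0.0004 + 0.0004 + 0.0576 + 0.0625 + 0.0961 = 0.2426
B = 1 / 0.2426 = 4.1220
Bₛ = (B − 1)/(n − 1) = (4.1220 − 1)/(6 − 1) = 3.1220/5 = 0.6244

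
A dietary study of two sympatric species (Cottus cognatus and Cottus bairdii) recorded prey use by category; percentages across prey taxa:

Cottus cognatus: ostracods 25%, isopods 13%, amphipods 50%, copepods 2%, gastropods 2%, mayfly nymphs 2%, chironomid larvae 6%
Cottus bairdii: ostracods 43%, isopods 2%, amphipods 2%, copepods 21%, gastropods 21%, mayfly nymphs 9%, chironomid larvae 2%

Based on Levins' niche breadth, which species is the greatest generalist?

Cottus bairdii

Convert percentages to proportions (divide by 100).
Σp_cognᵢ² = 0.25² + 0.13² + 0.50² + 0.02² + 0.02² + 0.02² + 0.06² = 0.0625 + 0.0169 + 0.2500 + 0.0004 + 0.0004 + 0.0004 + 0.0036 = 0.3342
B_cogn = 1 / 0.3342 = 2.9922
Σp_bairᵢ² = 0.43² + 0.02² + 0.02² + 0.21² + 0.21² + 0.09² + 0.02² = 0.1849 + 0.0004 + 0.0004 + 0.0441 + 0.0441 + 0.0081 + 0.0004 = 0.2824
B_bair = 1 / 0.2824 = 3.5411
Highest B → broadest niche (most generalist): Cottus bairdii (B = 3.54).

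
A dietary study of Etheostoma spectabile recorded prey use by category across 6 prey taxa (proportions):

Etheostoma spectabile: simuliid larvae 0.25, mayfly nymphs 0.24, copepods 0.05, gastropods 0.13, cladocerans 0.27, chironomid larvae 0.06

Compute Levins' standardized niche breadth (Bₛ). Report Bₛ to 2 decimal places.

0.73

Σpᵢ² = 0.25² + 0.24² + 0.05² + 0.13² + 0.27² + 0.06² = 0.0625 + 0.0576 + 0.0025 + 0.0169 + 0.0729 + 0.0036 = 0.2160
B = 1 / 0.2160 = 4.6296
Bₛ = (B − 1)/(n − 1) = (4.6296 − 1)/(6 − 1) = 3.6296/5 = 0.7259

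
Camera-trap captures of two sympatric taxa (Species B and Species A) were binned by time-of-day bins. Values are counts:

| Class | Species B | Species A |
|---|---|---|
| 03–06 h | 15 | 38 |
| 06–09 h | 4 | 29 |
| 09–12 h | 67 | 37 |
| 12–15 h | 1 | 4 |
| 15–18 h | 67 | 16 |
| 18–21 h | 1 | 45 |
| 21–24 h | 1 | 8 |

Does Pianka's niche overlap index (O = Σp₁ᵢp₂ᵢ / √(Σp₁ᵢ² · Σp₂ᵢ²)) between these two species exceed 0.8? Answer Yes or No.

No

Proportions for Species B (n=156): 15/156=0.0962, 4/156=0.0256, 67/156=0.4295, 1/156=0.0064, 67/156=0.4295, 1/156=0.0064, 1/156=0.0064
Proportions for Species A (n=177): 38/177=0.2147, 29/177=0.1638, 37/177=0.2090, 4/177=0.0226, 16/177=0.0904, 45/177=0.2542, 8/177=0.0452
Σ p₁ᵢp₂ᵢ = 0.020654 + 0.004193 + 0.089766 + 0.000145 + 0.038827 + 0.001627 + 0.000289 = 0.155501
Σp_1ᵢ² = 0.0962² + 0.0256² + 0.4295² + 0.0064² + 0.4295² + 0.0064² + 0.0064² = 0.009254 + 0.000655 + 0.184470 + 0.000041 + 0.184470 + 0.000041 + 0.000041 = 0.378972
Σp_2ᵢ² = 0.2147² + 0.1638² + 0.2090² + 0.0226² + 0.0904² + 0.2542² + 0.0452² = 0.046096 + 0.026830 + 0.043681 + 0.000511 + 0.008172 + 0.064618 + 0.002043 = 0.191951
O = 0.155501 / √(0.378972 × 0.191951) = 0.155501 / 0.2697111 = 0.5765
O = 0.5765 < 0.8 → No.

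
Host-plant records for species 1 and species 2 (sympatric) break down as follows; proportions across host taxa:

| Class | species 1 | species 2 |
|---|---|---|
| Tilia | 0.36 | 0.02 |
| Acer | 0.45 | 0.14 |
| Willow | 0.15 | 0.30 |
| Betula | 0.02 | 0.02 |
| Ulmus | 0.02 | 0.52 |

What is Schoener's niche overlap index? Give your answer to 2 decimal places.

Σ|p₁ᵢ − p₂ᵢ| = 0.34 + 0.31 + 0.15 + 0.00 + 0.50 = 1.30
D = 1 − ½ × 1.30 = 1 − 0.650 = 0.3500

0.35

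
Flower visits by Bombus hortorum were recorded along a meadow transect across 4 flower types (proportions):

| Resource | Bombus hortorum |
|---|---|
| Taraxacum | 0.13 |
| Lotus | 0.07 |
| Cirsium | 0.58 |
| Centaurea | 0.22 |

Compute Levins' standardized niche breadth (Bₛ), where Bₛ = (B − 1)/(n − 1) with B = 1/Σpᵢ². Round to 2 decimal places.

0.49

Σpᵢ² = 0.13² + 0.07² + 0.58² + 0.22² = 0.0169 + 0.0049 + 0.3364 + 0.0484 = 0.4066
B = 1 / 0.4066 = 2.4594
Bₛ = (B − 1)/(n − 1) = (2.4594 − 1)/(4 − 1) = 1.4594/3 = 0.4865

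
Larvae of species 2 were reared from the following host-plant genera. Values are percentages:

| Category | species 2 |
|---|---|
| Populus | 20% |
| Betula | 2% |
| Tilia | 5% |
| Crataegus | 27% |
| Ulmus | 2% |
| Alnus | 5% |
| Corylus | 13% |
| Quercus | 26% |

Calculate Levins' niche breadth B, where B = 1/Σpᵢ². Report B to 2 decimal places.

Convert percentages to proportions (divide by 100).
Σpᵢ² = 0.20² + 0.02² + 0.05² + 0.27² + 0.02² + 0.05² + 0.13² + 0.26² = 0.0400 + 0.0004 + 0.0025 + 0.0729 + 0.0004 + 0.0025 + 0.0169 + 0.0676 = 0.2032
B = 1 / 0.2032 = 4.9213

4.92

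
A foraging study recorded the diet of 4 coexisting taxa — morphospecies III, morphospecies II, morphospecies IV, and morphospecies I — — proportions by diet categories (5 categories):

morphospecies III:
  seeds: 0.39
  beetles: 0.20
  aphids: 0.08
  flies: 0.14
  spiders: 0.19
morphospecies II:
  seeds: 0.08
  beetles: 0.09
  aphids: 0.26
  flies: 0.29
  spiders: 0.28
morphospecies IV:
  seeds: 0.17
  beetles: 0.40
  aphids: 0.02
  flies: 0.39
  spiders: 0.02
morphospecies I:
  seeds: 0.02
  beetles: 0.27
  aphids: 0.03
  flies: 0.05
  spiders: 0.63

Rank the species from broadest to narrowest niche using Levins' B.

Σp_IIIᵢ² = 0.39² + 0.20² + 0.08² + 0.14² + 0.19² = 0.1521 + 0.0400 + 0.0064 + 0.0196 + 0.0361 = 0.2542
B_III = 1 / 0.2542 = 3.9339
Σp_IIᵢ² = 0.08² + 0.09² + 0.26² + 0.29² + 0.28² = 0.0064 + 0.0081 + 0.0676 + 0.0841 + 0.0784 = 0.2446
B_II = 1 / 0.2446 = 4.0883
Σp_IVᵢ² = 0.17² + 0.40² + 0.02² + 0.39² + 0.02² = 0.0289 + 0.1600 + 0.0004 + 0.1521 + 0.0004 = 0.3418
B_IV = 1 / 0.3418 = 2.9257
Σp_Iᵢ² = 0.02² + 0.27² + 0.03² + 0.05² + 0.63² = 0.0004 + 0.0729 + 0.0009 + 0.0025 + 0.3969 = 0.4736
B_I = 1 / 0.4736 = 2.1115
Ranking by B (broadest → narrowest): morphospecies II (4.09) > morphospecies III (3.93) > morphospecies IV (2.93) > morphospecies I (2.11)

morphospecies II > morphospecies III > morphospecies IV > morphospecies I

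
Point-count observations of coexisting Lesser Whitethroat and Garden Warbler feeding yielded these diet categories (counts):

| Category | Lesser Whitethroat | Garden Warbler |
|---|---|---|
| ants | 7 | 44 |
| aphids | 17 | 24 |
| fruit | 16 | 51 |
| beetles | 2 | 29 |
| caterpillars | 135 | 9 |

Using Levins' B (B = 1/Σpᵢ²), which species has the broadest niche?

Garden Warbler

Proportions for Lesser Whitethroat (n=177): 7/177=0.0395, 17/177=0.0960, 16/177=0.0904, 2/177=0.0113, 135/177=0.7627
Proportions for Garden Warbler (n=157): 44/157=0.2803, 24/157=0.1529, 51/157=0.3248, 29/157=0.1847, 9/157=0.0573
Σp_Whitᵢ² = 0.0395² + 0.0960² + 0.0904² + 0.0113² + 0.7627² = 0.001560 + 0.009216 + 0.008172 + 0.000128 + 0.581711 = 0.600787
B_Whit = 1 / 0.600787 = 1.6645
Σp_Warbᵢ² = 0.2803² + 0.1529² + 0.3248² + 0.1847² + 0.0573² = 0.078568 + 0.023378 + 0.105495 + 0.034114 + 0.003283 = 0.244838
B_Warb = 1 / 0.244838 = 4.0843
Highest B → broadest niche (most generalist): Garden Warbler (B = 4.08).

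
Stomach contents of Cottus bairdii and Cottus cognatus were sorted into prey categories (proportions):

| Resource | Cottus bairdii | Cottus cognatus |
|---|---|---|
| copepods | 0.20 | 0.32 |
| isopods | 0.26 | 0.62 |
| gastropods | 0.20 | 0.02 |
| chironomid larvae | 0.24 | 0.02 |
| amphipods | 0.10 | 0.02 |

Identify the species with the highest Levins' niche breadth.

Σp_bairᵢ² = 0.20² + 0.26² + 0.20² + 0.24² + 0.10² = 0.0400 + 0.0676 + 0.0400 + 0.0576 + 0.0100 = 0.2152
B_bair = 1 / 0.2152 = 4.6468
Σp_cognᵢ² = 0.32² + 0.62² + 0.02² + 0.02² + 0.02² = 0.1024 + 0.3844 + 0.0004 + 0.0004 + 0.0004 = 0.4880
B_cogn = 1 / 0.4880 = 2.0492
Highest B → broadest niche (most generalist): Cottus bairdii (B = 4.65).

Cottus bairdii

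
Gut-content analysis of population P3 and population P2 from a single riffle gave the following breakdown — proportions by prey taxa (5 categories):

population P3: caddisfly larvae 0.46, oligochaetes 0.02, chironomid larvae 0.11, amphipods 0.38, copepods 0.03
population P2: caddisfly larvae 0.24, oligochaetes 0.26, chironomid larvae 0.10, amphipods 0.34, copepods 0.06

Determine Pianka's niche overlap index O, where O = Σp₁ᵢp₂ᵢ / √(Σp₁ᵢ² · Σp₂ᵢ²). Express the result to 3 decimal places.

0.840

Σ p₁ᵢp₂ᵢ = 0.1104 + 0.0052 + 0.0110 + 0.1292 + 0.0018 = 0.2576
Σp_1ᵢ² = 0.46² + 0.02² + 0.11² + 0.38² + 0.03² = 0.2116 + 0.0004 + 0.0121 + 0.1444 + 0.0009 = 0.3694
Σp_2ᵢ² = 0.24² + 0.26² + 0.10² + 0.34² + 0.06² = 0.0576 + 0.0676 + 0.0100 + 0.1156 + 0.0036 = 0.2544
O = 0.2576 / √(0.3694 × 0.2544) = 0.2576 / 0.306554 = 0.84031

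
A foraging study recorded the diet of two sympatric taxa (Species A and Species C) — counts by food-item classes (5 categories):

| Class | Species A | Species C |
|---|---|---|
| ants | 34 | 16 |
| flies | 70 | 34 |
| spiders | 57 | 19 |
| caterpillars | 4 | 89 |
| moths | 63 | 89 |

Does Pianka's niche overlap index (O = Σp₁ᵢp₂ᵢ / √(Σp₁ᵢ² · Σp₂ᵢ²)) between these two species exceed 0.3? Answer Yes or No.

Yes

Proportions for Species A (n=228): 34/228=0.1491, 70/228=0.3070, 57/228=0.2500, 4/228=0.0175, 63/228=0.2763
Proportions for Species C (n=247): 16/247=0.0648, 34/247=0.1377, 19/247=0.0769, 89/247=0.3603, 89/247=0.3603
Σ p₁ᵢp₂ᵢ = 0.009662 + 0.042274 + 0.019225 + 0.006305 + 0.099551 = 0.177017
Σp_1ᵢ² = 0.1491² + 0.3070² + 0.2500² + 0.0175² + 0.2763² = 0.022231 + 0.094249 + 0.062500 + 0.000306 + 0.076342 = 0.255628
Σp_2ᵢ² = 0.0648² + 0.1377² + 0.0769² + 0.3603² + 0.3603² = 0.004199 + 0.018961 + 0.005914 + 0.129816 + 0.129816 = 0.288706
O = 0.177017 / √(0.255628 × 0.288706) = 0.177017 / 0.2716640 = 0.6516
O = 0.6516 > 0.3 → Yes.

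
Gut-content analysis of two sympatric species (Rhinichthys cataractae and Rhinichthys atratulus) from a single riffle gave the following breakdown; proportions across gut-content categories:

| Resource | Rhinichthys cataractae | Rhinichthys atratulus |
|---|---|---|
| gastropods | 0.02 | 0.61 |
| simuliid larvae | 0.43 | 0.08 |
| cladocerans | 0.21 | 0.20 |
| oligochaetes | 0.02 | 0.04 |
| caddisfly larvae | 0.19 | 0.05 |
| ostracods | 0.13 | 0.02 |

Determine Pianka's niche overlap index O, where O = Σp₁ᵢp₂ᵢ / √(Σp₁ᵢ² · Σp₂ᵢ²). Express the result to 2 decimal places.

Σ p₁ᵢp₂ᵢ = 0.0122 + 0.0344 + 0.0420 + 0.0008 + 0.0095 + 0.0026 = 0.1015
Σp_1ᵢ² = 0.02² + 0.43² + 0.21² + 0.02² + 0.19² + 0.13² = 0.0004 + 0.1849 + 0.0441 + 0.0004 + 0.0361 + 0.0169 = 0.2828
Σp_2ᵢ² = 0.61² + 0.08² + 0.20² + 0.04² + 0.05² + 0.02² = 0.3721 + 0.0064 + 0.0400 + 0.0016 + 0.0025 + 0.0004 = 0.4230
O = 0.1015 / √(0.2828 × 0.4230) = 0.1015 / 0.34587 = 0.2935

0.29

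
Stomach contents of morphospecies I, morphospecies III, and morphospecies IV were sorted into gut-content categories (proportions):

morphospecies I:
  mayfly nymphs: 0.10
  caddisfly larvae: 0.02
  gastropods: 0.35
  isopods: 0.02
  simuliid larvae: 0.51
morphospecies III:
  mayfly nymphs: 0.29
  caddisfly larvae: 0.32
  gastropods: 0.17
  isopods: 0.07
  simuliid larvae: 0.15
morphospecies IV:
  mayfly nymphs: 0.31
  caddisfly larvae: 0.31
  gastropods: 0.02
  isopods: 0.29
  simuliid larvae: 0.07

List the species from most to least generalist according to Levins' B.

Σp_Iᵢ² = 0.10² + 0.02² + 0.35² + 0.02² + 0.51² = 0.0100 + 0.0004 + 0.1225 + 0.0004 + 0.2601 = 0.3934
B_I = 1 / 0.3934 = 2.5419
Σp_IIIᵢ² = 0.29² + 0.32² + 0.17² + 0.07² + 0.15² = 0.0841 + 0.1024 + 0.0289 + 0.0049 + 0.0225 = 0.2428
B_III = 1 / 0.2428 = 4.1186
Σp_IVᵢ² = 0.31² + 0.31² + 0.02² + 0.29² + 0.07² = 0.0961 + 0.0961 + 0.0004 + 0.0841 + 0.0049 = 0.2816
B_IV = 1 / 0.2816 = 3.5511
Ranking by B (broadest → narrowest): morphospecies III (4.12) > morphospecies IV (3.55) > morphospecies I (2.54)

morphospecies III > morphospecies IV > morphospecies I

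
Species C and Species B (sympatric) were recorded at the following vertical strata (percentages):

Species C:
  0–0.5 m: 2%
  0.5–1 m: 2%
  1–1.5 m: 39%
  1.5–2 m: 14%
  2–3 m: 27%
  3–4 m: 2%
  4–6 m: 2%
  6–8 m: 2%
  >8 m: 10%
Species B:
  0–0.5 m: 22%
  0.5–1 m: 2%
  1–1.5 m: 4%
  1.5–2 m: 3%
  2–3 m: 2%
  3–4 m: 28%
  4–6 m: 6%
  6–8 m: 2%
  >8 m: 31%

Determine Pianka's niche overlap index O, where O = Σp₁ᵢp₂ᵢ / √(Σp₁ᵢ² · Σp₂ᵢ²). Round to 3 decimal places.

0.281

Convert percentages to proportions (divide by 100).
Σ p₁ᵢp₂ᵢ = 0.0044 + 0.0004 + 0.0156 + 0.0042 + 0.0054 + 0.0056 + 0.0012 + 0.0004 + 0.0310 = 0.0682
Σp_1ᵢ² = 0.02² + 0.02² + 0.39² + 0.14² + 0.27² + 0.02² + 0.02² + 0.02² + 0.10² = 0.0004 + 0.0004 + 0.1521 + 0.0196 + 0.0729 + 0.0004 + 0.0004 + 0.0004 + 0.0100 = 0.2566
Σp_2ᵢ² = 0.22² + 0.02² + 0.04² + 0.03² + 0.02² + 0.28² + 0.06² + 0.02² + 0.31² = 0.0484 + 0.0004 + 0.0016 + 0.0009 + 0.0004 + 0.0784 + 0.0036 + 0.0004 + 0.0961 = 0.2302
O = 0.0682 / √(0.2566 × 0.2302) = 0.0682 / 0.243042 = 0.28061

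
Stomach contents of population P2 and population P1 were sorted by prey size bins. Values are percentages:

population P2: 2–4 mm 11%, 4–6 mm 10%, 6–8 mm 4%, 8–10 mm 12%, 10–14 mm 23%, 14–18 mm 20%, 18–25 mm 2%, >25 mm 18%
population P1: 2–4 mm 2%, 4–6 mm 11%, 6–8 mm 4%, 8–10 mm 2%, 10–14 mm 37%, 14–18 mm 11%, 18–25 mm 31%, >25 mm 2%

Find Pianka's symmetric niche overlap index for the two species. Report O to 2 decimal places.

0.65

Convert percentages to proportions (divide by 100).
Σ p₁ᵢp₂ᵢ = 0.0022 + 0.0110 + 0.0016 + 0.0024 + 0.0851 + 0.0220 + 0.0062 + 0.0036 = 0.1341
Σp_1ᵢ² = 0.11² + 0.10² + 0.04² + 0.12² + 0.23² + 0.20² + 0.02² + 0.18² = 0.0121 + 0.0100 + 0.0016 + 0.0144 + 0.0529 + 0.0400 + 0.0004 + 0.0324 = 0.1638
Σp_2ᵢ² = 0.02² + 0.11² + 0.04² + 0.02² + 0.37² + 0.11² + 0.31² + 0.02² = 0.0004 + 0.0121 + 0.0016 + 0.0004 + 0.1369 + 0.0121 + 0.0961 + 0.0004 = 0.2600
O = 0.1341 / √(0.1638 × 0.2600) = 0.1341 / 0.20637 = 0.6498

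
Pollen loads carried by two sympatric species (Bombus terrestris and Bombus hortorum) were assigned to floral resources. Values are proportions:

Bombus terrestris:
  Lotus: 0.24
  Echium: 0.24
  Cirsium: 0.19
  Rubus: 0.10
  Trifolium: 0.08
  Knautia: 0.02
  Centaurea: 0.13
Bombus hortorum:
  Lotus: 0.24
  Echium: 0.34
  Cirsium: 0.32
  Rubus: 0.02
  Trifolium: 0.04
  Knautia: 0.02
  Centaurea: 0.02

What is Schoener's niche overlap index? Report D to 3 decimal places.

Σ|p₁ᵢ − p₂ᵢ| = 0.00 + 0.10 + 0.13 + 0.08 + 0.04 + 0.00 + 0.11 = 0.46
D = 1 − ½ × 0.46 = 1 − 0.230 = 0.77000

0.770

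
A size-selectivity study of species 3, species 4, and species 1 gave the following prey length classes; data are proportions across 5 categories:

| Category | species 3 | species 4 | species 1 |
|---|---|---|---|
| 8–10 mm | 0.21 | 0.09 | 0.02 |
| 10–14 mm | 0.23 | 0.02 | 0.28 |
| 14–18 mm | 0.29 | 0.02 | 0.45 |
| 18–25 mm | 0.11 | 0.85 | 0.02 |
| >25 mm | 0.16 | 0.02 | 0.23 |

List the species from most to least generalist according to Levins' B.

species 3 > species 1 > species 4

Σp_3ᵢ² = 0.21² + 0.23² + 0.29² + 0.11² + 0.16² = 0.0441 + 0.0529 + 0.0841 + 0.0121 + 0.0256 = 0.2188
B_3 = 1 / 0.2188 = 4.5704
Σp_4ᵢ² = 0.09² + 0.02² + 0.02² + 0.85² + 0.02² = 0.0081 + 0.0004 + 0.0004 + 0.7225 + 0.0004 = 0.7318
B_4 = 1 / 0.7318 = 1.3665
Σp_1ᵢ² = 0.02² + 0.28² + 0.45² + 0.02² + 0.23² = 0.0004 + 0.0784 + 0.2025 + 0.0004 + 0.0529 = 0.3346
B_1 = 1 / 0.3346 = 2.9886
Ranking by B (broadest → narrowest): species 3 (4.57) > species 1 (2.99) > species 4 (1.37)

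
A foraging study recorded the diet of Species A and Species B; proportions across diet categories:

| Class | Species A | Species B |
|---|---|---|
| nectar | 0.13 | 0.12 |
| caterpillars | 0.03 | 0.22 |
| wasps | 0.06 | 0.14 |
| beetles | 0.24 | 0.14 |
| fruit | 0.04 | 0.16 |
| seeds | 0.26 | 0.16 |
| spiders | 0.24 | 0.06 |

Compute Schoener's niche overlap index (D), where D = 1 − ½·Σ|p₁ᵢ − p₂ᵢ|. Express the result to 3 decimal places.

Σ|p₁ᵢ − p₂ᵢ| = 0.01 + 0.19 + 0.08 + 0.10 + 0.12 + 0.10 + 0.18 = 0.78
D = 1 − ½ × 0.78 = 1 − 0.390 = 0.61000

0.610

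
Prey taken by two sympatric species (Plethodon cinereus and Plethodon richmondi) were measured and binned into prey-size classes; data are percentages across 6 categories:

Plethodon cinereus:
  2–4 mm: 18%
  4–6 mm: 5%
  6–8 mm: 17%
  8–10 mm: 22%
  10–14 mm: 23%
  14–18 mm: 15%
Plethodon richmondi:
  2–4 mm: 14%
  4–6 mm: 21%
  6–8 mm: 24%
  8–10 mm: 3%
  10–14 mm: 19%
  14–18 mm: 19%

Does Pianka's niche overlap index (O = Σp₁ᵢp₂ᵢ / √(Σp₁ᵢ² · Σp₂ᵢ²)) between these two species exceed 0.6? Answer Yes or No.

Yes

Convert percentages to proportions (divide by 100).
Σ p₁ᵢp₂ᵢ = 0.0252 + 0.0105 + 0.0408 + 0.0066 + 0.0437 + 0.0285 = 0.1553
Σp_1ᵢ² = 0.18² + 0.05² + 0.17² + 0.22² + 0.23² + 0.15² = 0.0324 + 0.0025 + 0.0289 + 0.0484 + 0.0529 + 0.0225 = 0.1876
Σp_2ᵢ² = 0.14² + 0.21² + 0.24² + 0.03² + 0.19² + 0.19² = 0.0196 + 0.0441 + 0.0576 + 0.0009 + 0.0361 + 0.0361 = 0.1944
O = 0.1553 / √(0.1876 × 0.1944) = 0.1553 / 0.19097 = 0.8132
O = 0.8132 > 0.6 → Yes.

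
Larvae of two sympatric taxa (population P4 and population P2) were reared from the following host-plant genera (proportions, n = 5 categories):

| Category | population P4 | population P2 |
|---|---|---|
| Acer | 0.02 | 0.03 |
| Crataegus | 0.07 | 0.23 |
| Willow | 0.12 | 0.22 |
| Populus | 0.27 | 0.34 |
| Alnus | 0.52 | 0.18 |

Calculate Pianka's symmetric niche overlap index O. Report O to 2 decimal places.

0.76

Σ p₁ᵢp₂ᵢ = 0.0006 + 0.0161 + 0.0264 + 0.0918 + 0.0936 = 0.2285
Σp_1ᵢ² = 0.02² + 0.07² + 0.12² + 0.27² + 0.52² = 0.0004 + 0.0049 + 0.0144 + 0.0729 + 0.2704 = 0.3630
Σp_2ᵢ² = 0.03² + 0.23² + 0.22² + 0.34² + 0.18² = 0.0009 + 0.0529 + 0.0484 + 0.1156 + 0.0324 = 0.2502
O = 0.2285 / √(0.3630 × 0.2502) = 0.2285 / 0.30137 = 0.7582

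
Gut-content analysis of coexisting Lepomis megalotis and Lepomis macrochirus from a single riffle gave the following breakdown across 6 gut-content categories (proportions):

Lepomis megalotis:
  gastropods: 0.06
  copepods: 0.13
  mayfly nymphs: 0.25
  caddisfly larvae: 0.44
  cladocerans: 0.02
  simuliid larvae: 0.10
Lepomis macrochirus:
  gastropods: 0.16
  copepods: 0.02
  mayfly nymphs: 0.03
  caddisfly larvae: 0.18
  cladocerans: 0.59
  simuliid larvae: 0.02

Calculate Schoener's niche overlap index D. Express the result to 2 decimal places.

0.33

Σ|p₁ᵢ − p₂ᵢ| = 0.10 + 0.11 + 0.22 + 0.26 + 0.57 + 0.08 = 1.34
D = 1 − ½ × 1.34 = 1 − 0.670 = 0.3300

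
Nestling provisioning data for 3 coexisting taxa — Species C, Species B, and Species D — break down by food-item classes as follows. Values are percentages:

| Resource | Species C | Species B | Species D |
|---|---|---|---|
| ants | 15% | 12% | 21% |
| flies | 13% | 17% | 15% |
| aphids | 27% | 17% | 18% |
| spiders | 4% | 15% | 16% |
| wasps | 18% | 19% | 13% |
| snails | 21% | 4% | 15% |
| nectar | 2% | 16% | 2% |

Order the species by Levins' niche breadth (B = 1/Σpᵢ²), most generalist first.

Species B > Species D > Species C

Convert percentages to proportions (divide by 100).
Σp_Cᵢ² = 0.15² + 0.13² + 0.27² + 0.04² + 0.18² + 0.21² + 0.02² = 0.0225 + 0.0169 + 0.0729 + 0.0016 + 0.0324 + 0.0441 + 0.0004 = 0.1908
B_C = 1 / 0.1908 = 5.2411
Σp_Bᵢ² = 0.12² + 0.17² + 0.17² + 0.15² + 0.19² + 0.04² + 0.16² = 0.0144 + 0.0289 + 0.0289 + 0.0225 + 0.0361 + 0.0016 + 0.0256 = 0.1580
B_B = 1 / 0.1580 = 6.3291
Σp_Dᵢ² = 0.21² + 0.15² + 0.18² + 0.16² + 0.13² + 0.15² + 0.02² = 0.0441 + 0.0225 + 0.0324 + 0.0256 + 0.0169 + 0.0225 + 0.0004 = 0.1644
B_D = 1 / 0.1644 = 6.0827
Ranking by B (broadest → narrowest): Species B (6.33) > Species D (6.08) > Species C (5.24)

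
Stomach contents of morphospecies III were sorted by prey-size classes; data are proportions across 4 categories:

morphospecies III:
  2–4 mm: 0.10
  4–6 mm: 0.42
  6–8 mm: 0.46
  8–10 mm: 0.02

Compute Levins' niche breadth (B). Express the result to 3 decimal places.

2.510

Σpᵢ² = 0.10² + 0.42² + 0.46² + 0.02² = 0.0100 + 0.1764 + 0.2116 + 0.0004 = 0.3984
B = 1 / 0.3984 = 2.51004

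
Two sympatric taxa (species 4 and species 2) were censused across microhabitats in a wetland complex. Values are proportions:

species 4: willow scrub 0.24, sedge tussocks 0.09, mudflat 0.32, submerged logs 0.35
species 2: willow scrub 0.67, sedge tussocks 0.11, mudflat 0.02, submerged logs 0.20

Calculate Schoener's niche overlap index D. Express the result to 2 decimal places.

Σ|p₁ᵢ − p₂ᵢ| = 0.43 + 0.02 + 0.30 + 0.15 = 0.90
D = 1 − ½ × 0.90 = 1 − 0.450 = 0.5500

0.55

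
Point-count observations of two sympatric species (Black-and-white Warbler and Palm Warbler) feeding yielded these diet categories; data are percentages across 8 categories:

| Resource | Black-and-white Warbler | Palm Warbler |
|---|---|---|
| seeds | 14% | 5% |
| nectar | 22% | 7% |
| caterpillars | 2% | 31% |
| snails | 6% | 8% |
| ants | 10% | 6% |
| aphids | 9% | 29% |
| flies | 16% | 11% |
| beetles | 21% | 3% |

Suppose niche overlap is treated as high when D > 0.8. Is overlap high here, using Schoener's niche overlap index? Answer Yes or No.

Convert percentages to proportions (divide by 100).
Σ|p₁ᵢ − p₂ᵢ| = 0.09 + 0.15 + 0.29 + 0.02 + 0.04 + 0.20 + 0.05 + 0.18 = 1.02
D = 1 − ½ × 1.02 = 1 − 0.510 = 0.4900
D = 0.4900 < 0.8 → No.

No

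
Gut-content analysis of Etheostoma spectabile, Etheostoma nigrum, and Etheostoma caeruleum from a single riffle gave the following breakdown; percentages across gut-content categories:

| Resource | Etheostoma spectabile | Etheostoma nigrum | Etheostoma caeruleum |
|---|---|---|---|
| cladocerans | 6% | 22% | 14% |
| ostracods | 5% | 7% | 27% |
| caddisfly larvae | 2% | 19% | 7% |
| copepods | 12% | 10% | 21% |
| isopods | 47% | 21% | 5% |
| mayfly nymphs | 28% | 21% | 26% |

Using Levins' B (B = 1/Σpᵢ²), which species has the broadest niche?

Convert percentages to proportions (divide by 100).
Σp_specᵢ² = 0.06² + 0.05² + 0.02² + 0.12² + 0.47² + 0.28² = 0.0036 + 0.0025 + 0.0004 + 0.0144 + 0.2209 + 0.0784 = 0.3202
B_spec = 1 / 0.3202 = 3.1230
Σp_nigrᵢ² = 0.22² + 0.07² + 0.19² + 0.10² + 0.21² + 0.21² = 0.0484 + 0.0049 + 0.0361 + 0.0100 + 0.0441 + 0.0441 = 0.1876
B_nigr = 1 / 0.1876 = 5.3305
Σp_caerᵢ² = 0.14² + 0.27² + 0.07² + 0.21² + 0.05² + 0.26² = 0.0196 + 0.0729 + 0.0049 + 0.0441 + 0.0025 + 0.0676 = 0.2116
B_caer = 1 / 0.2116 = 4.7259
Highest B → broadest niche (most generalist): Etheostoma nigrum (B = 5.33).

Etheostoma nigrum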